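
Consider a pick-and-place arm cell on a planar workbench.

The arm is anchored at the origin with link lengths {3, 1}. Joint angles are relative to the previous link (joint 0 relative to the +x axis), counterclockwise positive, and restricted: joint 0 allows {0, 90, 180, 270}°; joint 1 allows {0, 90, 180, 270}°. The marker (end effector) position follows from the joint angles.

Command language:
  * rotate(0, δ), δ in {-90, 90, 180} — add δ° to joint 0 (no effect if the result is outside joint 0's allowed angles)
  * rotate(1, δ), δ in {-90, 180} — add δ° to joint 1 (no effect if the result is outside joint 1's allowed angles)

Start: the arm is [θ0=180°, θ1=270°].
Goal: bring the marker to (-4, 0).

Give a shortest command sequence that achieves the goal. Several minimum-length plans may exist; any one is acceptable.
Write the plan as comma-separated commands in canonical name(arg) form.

t0: [θ0=180°, θ1=270°]
[1] after rotate(1, 180): [θ0=180°, θ1=90°]
[2] after rotate(1, -90): [θ0=180°, θ1=0°]
nothing shorter than 2 reaches the goal.

rotate(1, 180), rotate(1, -90)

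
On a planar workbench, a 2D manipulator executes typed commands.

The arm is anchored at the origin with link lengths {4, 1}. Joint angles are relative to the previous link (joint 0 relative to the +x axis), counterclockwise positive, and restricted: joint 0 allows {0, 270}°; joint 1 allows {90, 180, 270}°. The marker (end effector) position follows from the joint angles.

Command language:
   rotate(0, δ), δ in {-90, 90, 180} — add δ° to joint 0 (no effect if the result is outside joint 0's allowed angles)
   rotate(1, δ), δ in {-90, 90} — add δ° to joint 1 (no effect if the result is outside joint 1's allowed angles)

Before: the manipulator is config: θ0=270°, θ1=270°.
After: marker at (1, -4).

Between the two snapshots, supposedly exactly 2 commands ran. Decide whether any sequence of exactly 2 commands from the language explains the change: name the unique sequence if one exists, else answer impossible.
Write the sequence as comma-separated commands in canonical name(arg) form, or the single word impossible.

rotate(1, -90), rotate(1, -90)

from: config: θ0=270°, θ1=270°
[1] after rotate(1, -90): config: θ0=270°, θ1=180°
[2] after rotate(1, -90): config: θ0=270°, θ1=90°
no other 2-command option fits: unique.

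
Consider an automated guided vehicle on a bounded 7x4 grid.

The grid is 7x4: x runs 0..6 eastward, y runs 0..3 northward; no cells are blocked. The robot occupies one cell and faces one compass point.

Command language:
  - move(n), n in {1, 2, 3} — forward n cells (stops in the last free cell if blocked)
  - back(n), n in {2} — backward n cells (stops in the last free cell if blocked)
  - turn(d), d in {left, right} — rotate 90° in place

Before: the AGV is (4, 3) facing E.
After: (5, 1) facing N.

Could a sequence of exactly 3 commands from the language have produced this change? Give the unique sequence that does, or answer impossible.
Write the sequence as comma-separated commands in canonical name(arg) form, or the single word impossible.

key: running back(2) before move(1) would end elsewhere — order is forced
initial: (4, 3) facing E
1. move(1) → (5, 3) facing E
2. turn(left) → (5, 3) facing N
3. back(2) → (5, 1) facing N
no rival 3-sequence matches.

move(1), turn(left), back(2)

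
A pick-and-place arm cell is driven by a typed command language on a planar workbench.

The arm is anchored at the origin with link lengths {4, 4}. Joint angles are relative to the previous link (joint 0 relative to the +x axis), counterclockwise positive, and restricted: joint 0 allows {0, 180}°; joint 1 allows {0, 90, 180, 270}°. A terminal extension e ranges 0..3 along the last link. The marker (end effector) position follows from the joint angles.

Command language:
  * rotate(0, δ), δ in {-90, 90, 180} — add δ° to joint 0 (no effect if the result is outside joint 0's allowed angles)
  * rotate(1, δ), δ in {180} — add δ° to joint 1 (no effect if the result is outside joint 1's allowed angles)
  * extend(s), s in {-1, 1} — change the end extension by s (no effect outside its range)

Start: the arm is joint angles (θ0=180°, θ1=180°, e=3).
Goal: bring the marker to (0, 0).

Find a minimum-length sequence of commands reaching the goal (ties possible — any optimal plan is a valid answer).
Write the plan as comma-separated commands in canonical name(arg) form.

start: joint angles (θ0=180°, θ1=180°, e=3)
1. extend(-1) → joint angles (θ0=180°, θ1=180°, e=2)
2. extend(-1) → joint angles (θ0=180°, θ1=180°, e=1)
3. extend(-1) → joint angles (θ0=180°, θ1=180°, e=0)
no 2-step plan works, so 3 is optimal.

extend(-1), extend(-1), extend(-1)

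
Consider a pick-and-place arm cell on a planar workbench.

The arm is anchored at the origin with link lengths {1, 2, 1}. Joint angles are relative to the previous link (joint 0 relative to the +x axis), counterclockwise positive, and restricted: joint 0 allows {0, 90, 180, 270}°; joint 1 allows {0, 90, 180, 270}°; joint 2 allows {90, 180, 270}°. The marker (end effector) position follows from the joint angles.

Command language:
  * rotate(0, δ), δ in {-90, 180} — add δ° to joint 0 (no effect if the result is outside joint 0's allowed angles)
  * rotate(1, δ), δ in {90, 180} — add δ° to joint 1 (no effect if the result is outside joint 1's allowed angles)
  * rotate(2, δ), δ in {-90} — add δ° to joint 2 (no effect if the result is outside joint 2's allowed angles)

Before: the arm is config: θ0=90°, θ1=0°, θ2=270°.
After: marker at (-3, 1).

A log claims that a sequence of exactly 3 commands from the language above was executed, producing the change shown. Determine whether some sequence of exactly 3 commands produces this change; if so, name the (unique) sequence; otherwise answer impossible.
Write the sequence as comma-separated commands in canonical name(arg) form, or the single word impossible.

rotate(0, -90), rotate(0, -90), rotate(0, -90)

start: config: θ0=90°, θ1=0°, θ2=270°
step 1 (rotate(0, -90)): config: θ0=0°, θ1=0°, θ2=270°
step 2 (rotate(0, -90)): config: θ0=270°, θ1=0°, θ2=270°
step 3 (rotate(0, -90)): config: θ0=180°, θ1=0°, θ2=270°
no other 3-command option fits: unique.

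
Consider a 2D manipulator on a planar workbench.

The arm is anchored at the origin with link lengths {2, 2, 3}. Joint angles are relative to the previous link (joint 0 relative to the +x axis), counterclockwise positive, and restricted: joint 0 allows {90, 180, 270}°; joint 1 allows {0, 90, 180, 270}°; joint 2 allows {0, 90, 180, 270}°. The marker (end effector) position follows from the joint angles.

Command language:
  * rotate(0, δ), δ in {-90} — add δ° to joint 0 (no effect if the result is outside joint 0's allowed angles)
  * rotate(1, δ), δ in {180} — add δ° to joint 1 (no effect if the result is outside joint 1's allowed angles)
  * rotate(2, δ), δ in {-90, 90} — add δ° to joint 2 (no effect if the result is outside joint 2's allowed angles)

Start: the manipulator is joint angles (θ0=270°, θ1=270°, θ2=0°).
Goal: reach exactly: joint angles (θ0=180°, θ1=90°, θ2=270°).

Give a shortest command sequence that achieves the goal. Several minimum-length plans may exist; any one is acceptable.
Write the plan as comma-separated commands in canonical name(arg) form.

from: joint angles (θ0=270°, θ1=270°, θ2=0°)
t=1 rotate(2, -90) ⇒ joint angles (θ0=270°, θ1=270°, θ2=270°)
t=2 rotate(0, -90) ⇒ joint angles (θ0=180°, θ1=270°, θ2=270°)
t=3 rotate(1, 180) ⇒ joint angles (θ0=180°, θ1=90°, θ2=270°)
minimal: 3 command(s), checked below 3.

rotate(2, -90), rotate(0, -90), rotate(1, 180)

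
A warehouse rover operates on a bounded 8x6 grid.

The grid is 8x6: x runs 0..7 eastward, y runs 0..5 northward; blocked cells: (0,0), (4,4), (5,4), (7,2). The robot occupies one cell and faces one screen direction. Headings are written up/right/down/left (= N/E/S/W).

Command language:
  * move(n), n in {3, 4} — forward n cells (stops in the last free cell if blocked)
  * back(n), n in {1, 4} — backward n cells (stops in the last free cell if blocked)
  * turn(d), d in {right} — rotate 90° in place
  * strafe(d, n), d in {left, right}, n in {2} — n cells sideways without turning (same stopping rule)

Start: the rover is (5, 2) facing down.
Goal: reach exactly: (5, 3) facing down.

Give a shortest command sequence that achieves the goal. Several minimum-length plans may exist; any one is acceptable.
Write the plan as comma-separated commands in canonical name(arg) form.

start: (5, 2) facing down
t=1 back(4) ⇒ (5, 3) facing down
nothing shorter than 1 reaches the goal.

back(4)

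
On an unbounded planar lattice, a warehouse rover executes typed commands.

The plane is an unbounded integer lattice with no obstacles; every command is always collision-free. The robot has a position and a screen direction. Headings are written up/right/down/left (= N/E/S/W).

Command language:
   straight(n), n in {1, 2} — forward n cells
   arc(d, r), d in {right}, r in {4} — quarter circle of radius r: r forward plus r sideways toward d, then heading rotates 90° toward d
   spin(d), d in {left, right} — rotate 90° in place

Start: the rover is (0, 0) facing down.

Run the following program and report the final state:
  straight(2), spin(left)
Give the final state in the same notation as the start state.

(0, -2) facing right

t0: (0, 0) facing down
t=1 straight(2) ⇒ (0, -2) facing down
t=2 spin(left) ⇒ (0, -2) facing right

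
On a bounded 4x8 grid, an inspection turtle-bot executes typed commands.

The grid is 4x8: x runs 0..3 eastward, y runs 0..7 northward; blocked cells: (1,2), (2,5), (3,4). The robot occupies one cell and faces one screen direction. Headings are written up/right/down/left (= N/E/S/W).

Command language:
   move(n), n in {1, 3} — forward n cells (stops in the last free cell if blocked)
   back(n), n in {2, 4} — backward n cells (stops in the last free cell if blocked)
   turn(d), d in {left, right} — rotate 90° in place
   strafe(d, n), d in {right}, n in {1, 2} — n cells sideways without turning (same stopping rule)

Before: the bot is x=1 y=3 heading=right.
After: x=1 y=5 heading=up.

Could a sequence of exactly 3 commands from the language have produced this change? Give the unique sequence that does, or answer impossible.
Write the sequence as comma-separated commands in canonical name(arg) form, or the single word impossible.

turn(left), move(1), move(1)

key: order matters: swapping turn(left) and move(1) lands elsewhere
t0: x=1 y=3 heading=right
step 1 (turn(left)): x=1 y=3 heading=up
step 2 (move(1)): x=1 y=4 heading=up
step 3 (move(1)): x=1 y=5 heading=up
all 512 alternatives checked — unique.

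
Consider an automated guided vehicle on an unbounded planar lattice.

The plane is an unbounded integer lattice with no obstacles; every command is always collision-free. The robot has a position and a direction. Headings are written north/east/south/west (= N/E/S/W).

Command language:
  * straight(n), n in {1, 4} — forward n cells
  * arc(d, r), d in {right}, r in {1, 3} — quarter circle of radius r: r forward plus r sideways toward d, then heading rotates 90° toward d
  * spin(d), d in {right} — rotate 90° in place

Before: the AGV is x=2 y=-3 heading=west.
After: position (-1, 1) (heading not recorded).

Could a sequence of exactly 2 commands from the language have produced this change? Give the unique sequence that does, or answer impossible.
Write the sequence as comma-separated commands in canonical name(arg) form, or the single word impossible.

key: running straight(1) before arc(right, 3) would end elsewhere — order is forced
begin: x=2 y=-3 heading=west
[1] after arc(right, 3): x=-1 y=0 heading=north
[2] after straight(1): x=-1 y=1 heading=north
all 25 alternatives checked — unique.

arc(right, 3), straight(1)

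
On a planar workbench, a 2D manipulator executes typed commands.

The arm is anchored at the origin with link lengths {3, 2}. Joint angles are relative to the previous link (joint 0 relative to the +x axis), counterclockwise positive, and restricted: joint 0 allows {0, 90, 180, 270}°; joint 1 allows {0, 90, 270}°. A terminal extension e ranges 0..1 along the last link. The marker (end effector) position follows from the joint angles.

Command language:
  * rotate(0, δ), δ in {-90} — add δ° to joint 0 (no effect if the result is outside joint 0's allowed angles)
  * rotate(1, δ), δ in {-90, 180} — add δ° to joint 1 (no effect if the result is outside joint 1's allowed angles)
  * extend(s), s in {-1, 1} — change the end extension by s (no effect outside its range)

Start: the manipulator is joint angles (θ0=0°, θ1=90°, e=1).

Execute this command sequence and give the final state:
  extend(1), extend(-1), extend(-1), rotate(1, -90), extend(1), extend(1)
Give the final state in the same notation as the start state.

initial: joint angles (θ0=0°, θ1=90°, e=1)
[1] after extend(1): joint angles (θ0=0°, θ1=90°, e=1)
[2] after extend(-1): joint angles (θ0=0°, θ1=90°, e=0)
[3] after extend(-1): joint angles (θ0=0°, θ1=90°, e=0)
[4] after rotate(1, -90): joint angles (θ0=0°, θ1=0°, e=0)
[5] after extend(1): joint angles (θ0=0°, θ1=0°, e=1)
[6] after extend(1): joint angles (θ0=0°, θ1=0°, e=1)

joint angles (θ0=0°, θ1=0°, e=1)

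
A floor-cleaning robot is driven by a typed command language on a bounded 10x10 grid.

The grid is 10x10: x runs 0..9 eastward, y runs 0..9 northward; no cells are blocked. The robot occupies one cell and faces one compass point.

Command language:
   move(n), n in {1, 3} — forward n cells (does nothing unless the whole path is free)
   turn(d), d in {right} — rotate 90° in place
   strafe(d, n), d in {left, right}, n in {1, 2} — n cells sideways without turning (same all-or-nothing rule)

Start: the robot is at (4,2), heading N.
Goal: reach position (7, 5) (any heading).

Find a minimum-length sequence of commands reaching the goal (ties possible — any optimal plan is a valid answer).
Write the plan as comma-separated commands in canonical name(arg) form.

move(3), turn(right), move(3)

start: at (4,2), heading N
t=1 move(3) ⇒ at (4,5), heading N
t=2 turn(right) ⇒ at (4,5), heading E
t=3 move(3) ⇒ at (7,5), heading E
no 2-step plan works, so 3 is optimal.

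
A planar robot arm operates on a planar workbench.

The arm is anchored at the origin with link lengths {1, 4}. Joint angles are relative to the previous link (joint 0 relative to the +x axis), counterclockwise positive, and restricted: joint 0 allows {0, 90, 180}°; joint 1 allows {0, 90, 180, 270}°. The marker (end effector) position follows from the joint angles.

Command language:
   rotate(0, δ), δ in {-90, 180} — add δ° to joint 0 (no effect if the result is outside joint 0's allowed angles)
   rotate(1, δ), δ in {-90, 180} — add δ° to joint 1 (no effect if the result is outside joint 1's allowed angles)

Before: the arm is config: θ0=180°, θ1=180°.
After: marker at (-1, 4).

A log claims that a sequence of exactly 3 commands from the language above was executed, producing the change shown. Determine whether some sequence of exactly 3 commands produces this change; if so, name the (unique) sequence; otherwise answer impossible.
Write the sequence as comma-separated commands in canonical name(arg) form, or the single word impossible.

t0: config: θ0=180°, θ1=180°
[1] after rotate(1, -90): config: θ0=180°, θ1=90°
[2] after rotate(1, -90): config: θ0=180°, θ1=0°
[3] after rotate(1, -90): config: θ0=180°, θ1=270°
all 64 alternatives checked — unique.

rotate(1, -90), rotate(1, -90), rotate(1, -90)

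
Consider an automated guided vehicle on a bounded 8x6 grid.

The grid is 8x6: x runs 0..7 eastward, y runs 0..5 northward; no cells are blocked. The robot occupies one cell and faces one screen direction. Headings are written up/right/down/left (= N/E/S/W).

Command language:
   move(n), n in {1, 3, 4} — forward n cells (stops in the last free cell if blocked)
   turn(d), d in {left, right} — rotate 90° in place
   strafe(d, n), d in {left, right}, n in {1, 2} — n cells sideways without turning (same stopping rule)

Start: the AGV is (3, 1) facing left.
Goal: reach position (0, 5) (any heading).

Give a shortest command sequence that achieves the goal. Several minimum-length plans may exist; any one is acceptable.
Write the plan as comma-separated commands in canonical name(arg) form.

move(3), turn(right), move(4)

initial: (3, 1) facing left
[1] after move(3): (0, 1) facing left
[2] after turn(right): (0, 1) facing up
[3] after move(4): (0, 5) facing up
minimal: 3 command(s), checked below 3.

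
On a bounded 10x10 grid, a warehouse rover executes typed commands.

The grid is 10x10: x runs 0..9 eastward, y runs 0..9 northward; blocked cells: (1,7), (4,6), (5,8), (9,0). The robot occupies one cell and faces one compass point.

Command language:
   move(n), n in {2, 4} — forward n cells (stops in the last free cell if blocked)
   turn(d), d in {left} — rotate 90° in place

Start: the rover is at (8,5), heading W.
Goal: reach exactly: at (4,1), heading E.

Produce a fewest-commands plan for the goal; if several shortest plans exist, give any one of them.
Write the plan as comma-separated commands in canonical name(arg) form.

move(4), turn(left), move(4), turn(left)

from: at (8,5), heading W
[1] after move(4): at (4,5), heading W
[2] after turn(left): at (4,5), heading S
[3] after move(4): at (4,1), heading S
[4] after turn(left): at (4,1), heading E
no 3-step plan works, so 4 is optimal.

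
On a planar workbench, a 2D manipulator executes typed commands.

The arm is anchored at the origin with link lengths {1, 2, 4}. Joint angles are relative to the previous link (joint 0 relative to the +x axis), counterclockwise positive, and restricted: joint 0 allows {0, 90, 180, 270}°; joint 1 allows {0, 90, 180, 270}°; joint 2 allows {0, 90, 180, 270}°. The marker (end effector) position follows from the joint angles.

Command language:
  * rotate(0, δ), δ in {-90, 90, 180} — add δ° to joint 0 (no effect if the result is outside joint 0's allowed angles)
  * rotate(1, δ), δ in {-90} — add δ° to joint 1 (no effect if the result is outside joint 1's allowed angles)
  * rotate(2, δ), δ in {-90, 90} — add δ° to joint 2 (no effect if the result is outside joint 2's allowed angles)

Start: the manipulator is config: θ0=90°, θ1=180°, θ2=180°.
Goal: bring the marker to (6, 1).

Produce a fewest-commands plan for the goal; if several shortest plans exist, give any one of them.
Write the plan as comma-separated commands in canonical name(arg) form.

rotate(1, -90), rotate(1, -90), rotate(1, -90), rotate(2, -90), rotate(2, -90)

from: config: θ0=90°, θ1=180°, θ2=180°
step 1 (rotate(1, -90)): config: θ0=90°, θ1=90°, θ2=180°
step 2 (rotate(1, -90)): config: θ0=90°, θ1=0°, θ2=180°
step 3 (rotate(1, -90)): config: θ0=90°, θ1=270°, θ2=180°
step 4 (rotate(2, -90)): config: θ0=90°, θ1=270°, θ2=90°
step 5 (rotate(2, -90)): config: θ0=90°, θ1=270°, θ2=0°
minimal: 5 command(s), checked below 5.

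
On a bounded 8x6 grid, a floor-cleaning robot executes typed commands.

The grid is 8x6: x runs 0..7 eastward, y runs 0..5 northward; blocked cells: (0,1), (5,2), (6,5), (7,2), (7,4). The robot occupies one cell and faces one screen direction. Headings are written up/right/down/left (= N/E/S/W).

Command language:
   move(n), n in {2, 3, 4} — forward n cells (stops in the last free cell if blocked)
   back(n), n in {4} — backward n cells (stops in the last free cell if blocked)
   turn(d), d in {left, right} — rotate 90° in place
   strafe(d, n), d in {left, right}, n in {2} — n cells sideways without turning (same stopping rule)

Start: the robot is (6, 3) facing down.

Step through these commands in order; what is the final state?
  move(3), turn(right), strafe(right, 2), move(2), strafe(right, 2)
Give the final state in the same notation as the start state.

begin: (6, 3) facing down
1. move(3) → (6, 0) facing down
2. turn(right) → (6, 0) facing left
3. strafe(right, 2) → (6, 2) facing left
4. move(2) → (6, 2) facing left
5. strafe(right, 2) → (6, 4) facing left

(6, 4) facing left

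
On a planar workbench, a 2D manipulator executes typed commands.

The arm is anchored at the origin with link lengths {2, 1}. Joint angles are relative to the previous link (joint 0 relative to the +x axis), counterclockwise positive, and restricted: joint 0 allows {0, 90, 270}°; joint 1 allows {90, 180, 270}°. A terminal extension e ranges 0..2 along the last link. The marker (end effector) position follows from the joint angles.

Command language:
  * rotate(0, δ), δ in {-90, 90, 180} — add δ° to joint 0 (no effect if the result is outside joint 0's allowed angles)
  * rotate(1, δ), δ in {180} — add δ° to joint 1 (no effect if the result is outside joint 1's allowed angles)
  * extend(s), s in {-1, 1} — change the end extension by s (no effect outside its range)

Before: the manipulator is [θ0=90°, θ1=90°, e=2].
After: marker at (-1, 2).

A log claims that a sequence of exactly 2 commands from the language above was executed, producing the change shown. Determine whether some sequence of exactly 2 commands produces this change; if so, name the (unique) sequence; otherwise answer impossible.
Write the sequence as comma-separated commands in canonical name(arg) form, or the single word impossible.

extend(-1), extend(-1)

begin: [θ0=90°, θ1=90°, e=2]
step 1 (extend(-1)): [θ0=90°, θ1=90°, e=1]
step 2 (extend(-1)): [θ0=90°, θ1=90°, e=0]
uniquely the one of 36 2-step routes that fits.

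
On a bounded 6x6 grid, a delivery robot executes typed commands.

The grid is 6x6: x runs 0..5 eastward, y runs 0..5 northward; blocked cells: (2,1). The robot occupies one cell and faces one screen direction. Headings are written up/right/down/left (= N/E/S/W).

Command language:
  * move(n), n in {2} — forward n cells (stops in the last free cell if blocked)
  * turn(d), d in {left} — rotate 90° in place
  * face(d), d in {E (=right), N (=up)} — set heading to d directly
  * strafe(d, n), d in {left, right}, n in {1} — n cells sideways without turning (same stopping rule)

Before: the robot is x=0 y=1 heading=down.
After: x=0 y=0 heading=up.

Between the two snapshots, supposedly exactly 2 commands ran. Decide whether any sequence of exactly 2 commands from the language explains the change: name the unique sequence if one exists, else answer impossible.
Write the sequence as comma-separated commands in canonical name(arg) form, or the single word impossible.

move(2), face(N)

key: order matters: swapping move(2) and face(N) lands elsewhere
initial: x=0 y=1 heading=down
step 1 (move(2)): x=0 y=0 heading=down
step 2 (face(N)): x=0 y=0 heading=up
all 36 alternatives checked — unique.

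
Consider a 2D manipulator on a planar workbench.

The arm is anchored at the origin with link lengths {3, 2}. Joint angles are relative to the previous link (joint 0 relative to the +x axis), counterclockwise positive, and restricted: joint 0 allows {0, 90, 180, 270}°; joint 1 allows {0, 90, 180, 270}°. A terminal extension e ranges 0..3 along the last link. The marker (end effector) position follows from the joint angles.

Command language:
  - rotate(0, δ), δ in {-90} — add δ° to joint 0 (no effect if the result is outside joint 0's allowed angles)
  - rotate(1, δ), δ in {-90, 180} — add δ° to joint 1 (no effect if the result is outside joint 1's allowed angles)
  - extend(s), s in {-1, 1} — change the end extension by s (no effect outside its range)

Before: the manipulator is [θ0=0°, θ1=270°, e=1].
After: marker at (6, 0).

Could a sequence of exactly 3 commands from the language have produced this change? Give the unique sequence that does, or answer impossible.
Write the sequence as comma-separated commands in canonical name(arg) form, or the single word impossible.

begin: [θ0=0°, θ1=270°, e=1]
1. rotate(1, -90) → [θ0=0°, θ1=180°, e=1]
2. rotate(1, -90) → [θ0=0°, θ1=90°, e=1]
3. rotate(1, -90) → [θ0=0°, θ1=0°, e=1]
uniquely the one of 125 3-step routes that fits.

rotate(1, -90), rotate(1, -90), rotate(1, -90)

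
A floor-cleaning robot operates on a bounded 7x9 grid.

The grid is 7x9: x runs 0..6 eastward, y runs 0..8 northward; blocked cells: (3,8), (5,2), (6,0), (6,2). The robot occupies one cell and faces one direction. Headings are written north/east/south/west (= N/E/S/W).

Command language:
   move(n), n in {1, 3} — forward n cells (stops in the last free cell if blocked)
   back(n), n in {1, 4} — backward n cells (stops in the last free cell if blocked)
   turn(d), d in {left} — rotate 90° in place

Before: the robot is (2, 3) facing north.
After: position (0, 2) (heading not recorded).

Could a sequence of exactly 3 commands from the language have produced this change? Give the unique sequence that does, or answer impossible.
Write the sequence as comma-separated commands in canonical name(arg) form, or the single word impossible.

back(1), turn(left), move(3)

key: move(3) runs into the grid edge before its full distance
from: (2, 3) facing north
t=1 back(1) ⇒ (2, 2) facing north
t=2 turn(left) ⇒ (2, 2) facing west
t=3 move(3) ⇒ (0, 2) facing west
no rival 3-sequence matches.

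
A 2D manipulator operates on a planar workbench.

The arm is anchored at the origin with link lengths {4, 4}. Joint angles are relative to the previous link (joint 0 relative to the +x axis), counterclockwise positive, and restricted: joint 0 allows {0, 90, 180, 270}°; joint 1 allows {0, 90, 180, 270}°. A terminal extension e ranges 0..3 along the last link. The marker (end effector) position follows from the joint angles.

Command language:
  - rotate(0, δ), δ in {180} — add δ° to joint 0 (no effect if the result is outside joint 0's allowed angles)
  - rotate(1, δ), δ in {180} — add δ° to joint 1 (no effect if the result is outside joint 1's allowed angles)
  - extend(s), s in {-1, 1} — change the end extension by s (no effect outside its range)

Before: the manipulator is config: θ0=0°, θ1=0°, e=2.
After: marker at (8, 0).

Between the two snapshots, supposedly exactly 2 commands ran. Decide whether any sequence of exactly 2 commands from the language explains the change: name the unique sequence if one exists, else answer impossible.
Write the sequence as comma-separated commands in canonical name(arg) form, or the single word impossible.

extend(-1), extend(-1)

initial: config: θ0=0°, θ1=0°, e=2
step 1 (extend(-1)): config: θ0=0°, θ1=0°, e=1
step 2 (extend(-1)): config: θ0=0°, θ1=0°, e=0
no rival 2-sequence matches.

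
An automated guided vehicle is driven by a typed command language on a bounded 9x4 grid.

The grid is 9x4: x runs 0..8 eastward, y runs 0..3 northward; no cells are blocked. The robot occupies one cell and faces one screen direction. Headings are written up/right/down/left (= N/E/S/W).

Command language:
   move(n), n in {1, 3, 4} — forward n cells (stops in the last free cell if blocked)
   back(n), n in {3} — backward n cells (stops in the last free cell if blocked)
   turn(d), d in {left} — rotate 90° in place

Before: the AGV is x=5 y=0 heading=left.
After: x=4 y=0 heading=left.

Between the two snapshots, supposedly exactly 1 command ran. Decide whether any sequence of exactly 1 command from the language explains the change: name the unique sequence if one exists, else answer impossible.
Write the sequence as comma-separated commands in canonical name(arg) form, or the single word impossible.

move(1)

key: heading stays W — the single command does not turn
from: x=5 y=0 heading=left
t=1 move(1) ⇒ x=4 y=0 heading=left
all 5 alternatives checked — unique.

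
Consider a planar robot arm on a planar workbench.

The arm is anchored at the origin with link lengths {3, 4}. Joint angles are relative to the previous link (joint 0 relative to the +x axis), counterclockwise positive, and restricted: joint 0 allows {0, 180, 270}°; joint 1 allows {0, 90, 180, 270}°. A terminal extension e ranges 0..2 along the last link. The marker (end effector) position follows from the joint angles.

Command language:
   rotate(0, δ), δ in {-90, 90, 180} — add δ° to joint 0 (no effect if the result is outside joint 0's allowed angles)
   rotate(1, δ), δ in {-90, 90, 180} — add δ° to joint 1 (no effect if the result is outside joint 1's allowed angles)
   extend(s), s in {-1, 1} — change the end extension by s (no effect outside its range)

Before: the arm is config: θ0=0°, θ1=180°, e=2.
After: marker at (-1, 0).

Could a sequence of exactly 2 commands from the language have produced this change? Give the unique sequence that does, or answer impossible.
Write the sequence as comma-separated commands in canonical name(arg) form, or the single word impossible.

initial: config: θ0=0°, θ1=180°, e=2
step 1 (extend(-1)): config: θ0=0°, θ1=180°, e=1
step 2 (extend(-1)): config: θ0=0°, θ1=180°, e=0
uniquely the one of 64 2-step routes that fits.

extend(-1), extend(-1)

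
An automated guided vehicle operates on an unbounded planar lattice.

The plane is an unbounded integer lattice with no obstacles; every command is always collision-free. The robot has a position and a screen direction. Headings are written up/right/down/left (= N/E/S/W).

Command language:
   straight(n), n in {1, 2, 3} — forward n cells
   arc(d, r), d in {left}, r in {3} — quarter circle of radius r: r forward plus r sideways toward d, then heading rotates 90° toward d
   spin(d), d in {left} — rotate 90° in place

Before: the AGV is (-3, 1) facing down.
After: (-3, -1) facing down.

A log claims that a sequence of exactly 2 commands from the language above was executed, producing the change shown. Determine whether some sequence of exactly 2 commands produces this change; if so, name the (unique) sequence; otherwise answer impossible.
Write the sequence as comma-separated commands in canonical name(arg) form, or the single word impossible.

straight(1), straight(1)

key: heading stays S — no command in the sequence turns
start: (-3, 1) facing down
step 1 (straight(1)): (-3, 0) facing down
step 2 (straight(1)): (-3, -1) facing down
uniquely the one of 25 2-step routes that fits.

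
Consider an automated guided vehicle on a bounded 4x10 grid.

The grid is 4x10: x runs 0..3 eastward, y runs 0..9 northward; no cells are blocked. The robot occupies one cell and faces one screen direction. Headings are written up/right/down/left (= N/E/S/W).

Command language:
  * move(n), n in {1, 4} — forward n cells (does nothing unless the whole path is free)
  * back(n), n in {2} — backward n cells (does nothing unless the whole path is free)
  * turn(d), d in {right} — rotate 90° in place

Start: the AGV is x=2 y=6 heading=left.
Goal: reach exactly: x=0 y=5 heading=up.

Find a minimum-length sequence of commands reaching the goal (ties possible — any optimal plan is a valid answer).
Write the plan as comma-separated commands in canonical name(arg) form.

t0: x=2 y=6 heading=left
[1] after move(1): x=1 y=6 heading=left
[2] after move(1): x=0 y=6 heading=left
[3] after turn(right): x=0 y=6 heading=up
[4] after move(1): x=0 y=7 heading=up
[5] after back(2): x=0 y=5 heading=up
shorter routes all fall short; 5 is best.

move(1), move(1), turn(right), move(1), back(2)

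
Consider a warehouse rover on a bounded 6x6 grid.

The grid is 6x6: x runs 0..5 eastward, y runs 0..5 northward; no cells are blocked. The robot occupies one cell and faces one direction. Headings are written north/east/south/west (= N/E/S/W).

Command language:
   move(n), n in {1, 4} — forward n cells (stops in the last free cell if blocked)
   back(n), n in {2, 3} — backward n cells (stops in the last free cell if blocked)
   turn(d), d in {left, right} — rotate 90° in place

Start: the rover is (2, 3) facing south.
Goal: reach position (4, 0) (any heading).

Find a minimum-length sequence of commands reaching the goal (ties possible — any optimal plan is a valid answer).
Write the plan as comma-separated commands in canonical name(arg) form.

move(4), turn(right), back(2)

from: (2, 3) facing south
1. move(4) → (2, 0) facing south
2. turn(right) → (2, 0) facing west
3. back(2) → (4, 0) facing west
nothing shorter than 3 reaches the goal.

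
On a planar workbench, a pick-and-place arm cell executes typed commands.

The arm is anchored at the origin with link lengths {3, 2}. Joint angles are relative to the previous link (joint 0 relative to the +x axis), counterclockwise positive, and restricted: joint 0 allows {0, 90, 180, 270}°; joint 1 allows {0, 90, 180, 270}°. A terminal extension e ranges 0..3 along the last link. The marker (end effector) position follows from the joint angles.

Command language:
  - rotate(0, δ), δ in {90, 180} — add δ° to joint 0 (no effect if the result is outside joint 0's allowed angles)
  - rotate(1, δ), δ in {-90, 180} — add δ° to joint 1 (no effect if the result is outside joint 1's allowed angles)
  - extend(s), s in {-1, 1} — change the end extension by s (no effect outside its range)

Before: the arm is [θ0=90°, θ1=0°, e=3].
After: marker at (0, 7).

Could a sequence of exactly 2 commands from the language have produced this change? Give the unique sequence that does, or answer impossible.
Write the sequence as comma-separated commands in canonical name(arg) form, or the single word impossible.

key: running extend(-1) before extend(1) would end elsewhere — order is forced
t0: [θ0=90°, θ1=0°, e=3]
t=1 extend(1) ⇒ [θ0=90°, θ1=0°, e=3]
t=2 extend(-1) ⇒ [θ0=90°, θ1=0°, e=2]
no other 2-command option fits: unique.

extend(1), extend(-1)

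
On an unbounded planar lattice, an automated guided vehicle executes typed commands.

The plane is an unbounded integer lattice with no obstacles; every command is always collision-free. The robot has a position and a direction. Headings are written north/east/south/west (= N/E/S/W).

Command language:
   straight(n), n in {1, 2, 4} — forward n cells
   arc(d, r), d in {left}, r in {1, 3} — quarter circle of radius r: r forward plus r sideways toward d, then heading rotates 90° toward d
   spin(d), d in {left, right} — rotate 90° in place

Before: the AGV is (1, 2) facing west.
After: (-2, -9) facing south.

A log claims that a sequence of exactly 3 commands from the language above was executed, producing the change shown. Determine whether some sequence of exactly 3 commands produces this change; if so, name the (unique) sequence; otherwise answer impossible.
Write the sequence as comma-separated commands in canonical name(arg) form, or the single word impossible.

key: cell and facing (now S) both changed — the 3 commands mix motion and turning
begin: (1, 2) facing west
t=1 arc(left, 3) ⇒ (-2, -1) facing south
t=2 straight(4) ⇒ (-2, -5) facing south
t=3 straight(4) ⇒ (-2, -9) facing south
no other 3-command option fits: unique.

arc(left, 3), straight(4), straight(4)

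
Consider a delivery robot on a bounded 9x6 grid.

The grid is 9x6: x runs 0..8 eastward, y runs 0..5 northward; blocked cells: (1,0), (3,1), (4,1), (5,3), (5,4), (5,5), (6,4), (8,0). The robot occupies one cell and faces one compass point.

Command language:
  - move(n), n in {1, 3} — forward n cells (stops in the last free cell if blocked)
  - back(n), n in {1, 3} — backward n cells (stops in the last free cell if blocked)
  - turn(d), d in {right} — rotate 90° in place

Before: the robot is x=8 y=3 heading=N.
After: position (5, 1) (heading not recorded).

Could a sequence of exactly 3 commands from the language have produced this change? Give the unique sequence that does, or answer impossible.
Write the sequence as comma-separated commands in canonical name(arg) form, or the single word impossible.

back(3), turn(right), back(3)

key: the first back(3) is stopped early by the blocked cell at (8,0)
start: x=8 y=3 heading=N
1. back(3) → x=8 y=1 heading=N
2. turn(right) → x=8 y=1 heading=E
3. back(3) → x=5 y=1 heading=E
no rival 3-sequence matches.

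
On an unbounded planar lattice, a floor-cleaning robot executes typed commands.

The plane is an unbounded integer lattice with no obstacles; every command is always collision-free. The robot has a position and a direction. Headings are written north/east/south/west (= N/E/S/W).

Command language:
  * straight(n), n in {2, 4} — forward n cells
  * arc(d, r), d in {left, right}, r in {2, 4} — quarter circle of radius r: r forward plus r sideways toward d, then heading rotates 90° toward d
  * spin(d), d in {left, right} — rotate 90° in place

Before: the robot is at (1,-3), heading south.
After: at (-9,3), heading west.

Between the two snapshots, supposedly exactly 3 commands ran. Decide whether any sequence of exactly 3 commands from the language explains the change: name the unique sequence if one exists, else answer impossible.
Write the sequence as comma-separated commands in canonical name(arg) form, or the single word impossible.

key: cell and facing (now W) both changed — the 3 commands mix motion and turning
from: at (1,-3), heading south
[1] after arc(right, 2): at (-1,-5), heading west
[2] after arc(right, 4): at (-5,-1), heading north
[3] after arc(left, 4): at (-9,3), heading west
uniquely the one of 512 3-step routes that fits.

arc(right, 2), arc(right, 4), arc(left, 4)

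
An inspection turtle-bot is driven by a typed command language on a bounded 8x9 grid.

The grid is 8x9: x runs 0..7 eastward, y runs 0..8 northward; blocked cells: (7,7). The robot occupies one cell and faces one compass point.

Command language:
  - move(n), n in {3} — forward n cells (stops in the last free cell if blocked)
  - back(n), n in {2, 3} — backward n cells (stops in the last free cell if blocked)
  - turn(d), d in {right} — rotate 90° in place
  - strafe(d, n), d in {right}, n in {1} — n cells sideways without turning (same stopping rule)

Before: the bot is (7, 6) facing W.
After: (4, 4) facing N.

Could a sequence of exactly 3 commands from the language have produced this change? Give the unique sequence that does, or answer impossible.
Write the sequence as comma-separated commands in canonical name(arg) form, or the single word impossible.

move(3), turn(right), back(2)

key: position moved to (4,4) AND the heading swung to N — translation plus rotation needed
begin: (7, 6) facing W
step 1 (move(3)): (4, 6) facing W
step 2 (turn(right)): (4, 6) facing N
step 3 (back(2)): (4, 4) facing N
all 125 alternatives checked — unique.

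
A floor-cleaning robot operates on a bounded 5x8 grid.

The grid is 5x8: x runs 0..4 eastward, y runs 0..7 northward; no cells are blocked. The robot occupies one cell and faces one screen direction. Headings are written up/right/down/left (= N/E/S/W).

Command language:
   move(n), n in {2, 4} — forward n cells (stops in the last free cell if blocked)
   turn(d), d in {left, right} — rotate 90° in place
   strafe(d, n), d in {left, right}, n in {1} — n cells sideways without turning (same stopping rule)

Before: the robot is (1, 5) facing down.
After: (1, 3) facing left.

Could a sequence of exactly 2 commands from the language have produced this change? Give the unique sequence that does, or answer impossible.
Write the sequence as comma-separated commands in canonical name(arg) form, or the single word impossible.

move(2), turn(right)

key: position moved to (1,3) AND the heading swung to W — translation plus rotation needed
initial: (1, 5) facing down
t=1 move(2) ⇒ (1, 3) facing down
t=2 turn(right) ⇒ (1, 3) facing left
uniquely the one of 36 2-step routes that fits.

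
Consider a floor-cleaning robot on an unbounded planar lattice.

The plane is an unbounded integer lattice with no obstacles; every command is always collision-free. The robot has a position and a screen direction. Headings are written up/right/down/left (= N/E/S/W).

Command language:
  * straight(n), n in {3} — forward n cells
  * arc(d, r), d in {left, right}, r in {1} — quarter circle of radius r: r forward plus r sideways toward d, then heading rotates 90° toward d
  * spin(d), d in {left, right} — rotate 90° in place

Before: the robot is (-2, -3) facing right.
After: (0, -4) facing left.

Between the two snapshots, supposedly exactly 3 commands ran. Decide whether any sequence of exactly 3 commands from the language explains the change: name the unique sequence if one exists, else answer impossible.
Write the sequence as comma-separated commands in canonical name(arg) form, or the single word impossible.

key: position moved to (0,-4) AND the heading swung to W — translation plus rotation needed
from: (-2, -3) facing right
step 1 (straight(3)): (1, -3) facing right
step 2 (spin(right)): (1, -3) facing down
step 3 (arc(right, 1)): (0, -4) facing left
no rival 3-sequence matches.

straight(3), spin(right), arc(right, 1)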